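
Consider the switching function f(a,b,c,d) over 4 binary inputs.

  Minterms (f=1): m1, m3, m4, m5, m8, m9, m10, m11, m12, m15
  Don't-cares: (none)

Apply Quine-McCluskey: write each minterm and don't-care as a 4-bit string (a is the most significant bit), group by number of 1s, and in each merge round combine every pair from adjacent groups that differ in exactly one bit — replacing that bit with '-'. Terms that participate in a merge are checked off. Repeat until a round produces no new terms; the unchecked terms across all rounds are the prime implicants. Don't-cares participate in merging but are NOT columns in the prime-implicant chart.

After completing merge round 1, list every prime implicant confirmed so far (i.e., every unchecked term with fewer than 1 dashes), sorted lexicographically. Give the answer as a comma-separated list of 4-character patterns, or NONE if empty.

[col 0] 0001*, 0011*, 0100*, 0101*, 1000*, 1001*, 1010*, 1011*, 1100*, 1111*
[col 1] -001*, -011*, -100, 0-01, 00-1*, 010-, 1-00, 1-11, 10-0*, 10-1*, 100-*, 101-*
[col 2] -0-1, 10--
Prime implicants: -0-1, -100, 0-01, 010-, 1-00, 1-11, 10--

NONE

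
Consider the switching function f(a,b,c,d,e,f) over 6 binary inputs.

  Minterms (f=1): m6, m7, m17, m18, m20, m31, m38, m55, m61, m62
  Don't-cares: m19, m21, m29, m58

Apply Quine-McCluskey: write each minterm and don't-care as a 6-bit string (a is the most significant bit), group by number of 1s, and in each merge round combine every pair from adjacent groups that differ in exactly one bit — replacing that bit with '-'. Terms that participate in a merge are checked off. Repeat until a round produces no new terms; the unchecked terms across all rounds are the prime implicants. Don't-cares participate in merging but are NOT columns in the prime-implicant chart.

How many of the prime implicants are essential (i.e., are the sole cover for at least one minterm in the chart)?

[col 0] 000110*, 000111*, 010001*, 010010*, 010011*, 010100*, 010101*, 011101*, 011111*, 100110*, 110111, 111010*, 111101*, 111110*
[col 1] -00110, -11101, 00011-, 01-101, 010-01, 0100-1, 01001-, 01010-, 0111-1, 111-10
Prime implicants: -00110, -11101, 00011-, 01-101, 010-01, 0100-1, 01001-, 01010-, 0111-1, 110111, 111-10
PI chart (minterm → PIs covering it):
  6 | -00110,00011-
  7 | 00011-  (sole → essential)
  17 | 010-01,0100-1
  18 | 01001-  (sole → essential)
  20 | 01010-  (sole → essential)
  31 | 0111-1  (sole → essential)
  38 | -00110  (sole → essential)
  55 | 110111  (sole → essential)
  61 | -11101  (sole → essential)
  62 | 111-10  (sole → essential)
Essential prime implicants: -00110, -11101, 00011-, 01001-, 01010-, 0111-1, 110111, 111-10

8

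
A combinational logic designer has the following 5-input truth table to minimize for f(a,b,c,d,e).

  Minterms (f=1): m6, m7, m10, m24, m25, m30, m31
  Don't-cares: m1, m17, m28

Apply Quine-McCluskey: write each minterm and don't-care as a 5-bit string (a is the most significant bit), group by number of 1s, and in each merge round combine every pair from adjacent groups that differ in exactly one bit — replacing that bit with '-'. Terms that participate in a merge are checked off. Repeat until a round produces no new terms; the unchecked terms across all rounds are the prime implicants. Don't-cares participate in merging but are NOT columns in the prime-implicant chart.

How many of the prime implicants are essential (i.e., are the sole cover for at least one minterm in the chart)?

3

[col 0] 00001*, 00110*, 00111*, 01010, 10001*, 11000*, 11001*, 11100*, 11110*, 11111*
[col 1] -0001, 0011-, 1-001, 11-00, 1100-, 111-0, 1111-
Prime implicants: -0001, 0011-, 01010, 1-001, 11-00, 1100-, 111-0, 1111-
PI chart (minterm → PIs covering it):
  6 | 0011-  (sole → essential)
  7 | 0011-  (sole → essential)
  10 | 01010  (sole → essential)
  24 | 11-00,1100-
  25 | 1-001,1100-
  30 | 111-0,1111-
  31 | 1111-  (sole → essential)
Essential prime implicants: 0011-, 01010, 1111-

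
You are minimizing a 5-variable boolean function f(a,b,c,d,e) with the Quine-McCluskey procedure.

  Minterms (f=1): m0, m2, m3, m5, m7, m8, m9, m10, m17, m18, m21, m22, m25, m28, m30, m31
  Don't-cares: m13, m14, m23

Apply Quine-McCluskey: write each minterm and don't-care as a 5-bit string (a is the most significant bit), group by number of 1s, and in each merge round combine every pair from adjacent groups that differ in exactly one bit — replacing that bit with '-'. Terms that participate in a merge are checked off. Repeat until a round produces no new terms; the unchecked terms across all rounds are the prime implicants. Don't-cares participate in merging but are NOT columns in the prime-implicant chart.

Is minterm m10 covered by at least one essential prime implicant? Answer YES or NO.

YES

Round 0: 00000✓ 00010✓ 00011✓ 00101✓ 00111✓ 01000✓ 01001✓ 01010✓ 01101✓ 01110✓ 10001✓ 10010✓ 10101✓ 10110✓ 10111✓ 11001✓ 11100✓ 11110✓ 11111✓
Round 1: -0010 -0101✓ -0111✓ -1001 -1110 0-000✓ 0-010✓ 0-101 00-11 000-0✓ 0001- 001-1✓ 01-01 01-10 010-0✓ 0100- 1-001 1-110✓ 1-111✓ 10-01 10-10 101-1✓ 1011-✓ 111-0 1111-✓
Round 2: -01-1 0-0-0 1-11-
PIs = {-0010, -01-1, -1001, -1110, 0-0-0, 0-101, 00-11, 0001-, 01-01, 01-10, 0100-, 1-001, 1-11-, 10-01, 10-10, 111-0}
Coverage chart:
  m0: 0-0-0 ←essential
  m2: -0010,0-0-0,0001-
  m3: 00-11,0001-
  m5: -01-1,0-101
  m7: -01-1,00-11
  m8: 0-0-0,0100-
  m9: -1001,01-01,0100-
  m10: 0-0-0,01-10
  m17: 1-001,10-01
  m18: -0010,10-10
  m21: -01-1,10-01
  m22: 1-11-,10-10
  m25: -1001,1-001
  m28: 111-0 ←essential
  m30: -1110,1-11-,111-0
  m31: 1-11- ←essential
Essential: 0-0-0, 1-11-, 111-0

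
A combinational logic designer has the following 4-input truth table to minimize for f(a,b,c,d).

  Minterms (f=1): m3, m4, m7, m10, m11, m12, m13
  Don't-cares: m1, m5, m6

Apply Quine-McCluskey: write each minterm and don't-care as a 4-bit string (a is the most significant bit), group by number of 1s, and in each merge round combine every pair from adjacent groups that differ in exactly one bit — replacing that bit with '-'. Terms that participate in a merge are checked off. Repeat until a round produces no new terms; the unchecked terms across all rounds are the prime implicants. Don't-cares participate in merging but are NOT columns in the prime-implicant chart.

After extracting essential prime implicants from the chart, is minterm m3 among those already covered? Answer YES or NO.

size-2^0 implicants → 0001(✓)  0011(✓)  0100(✓)  0101(✓)  0110(✓)  0111(✓)  1010(✓)  1011(✓)  1100(✓)  1101(✓)
size-2^1 implicants → -011  -100(✓)  -101(✓)  0-01(✓)  0-11(✓)  00-1(✓)  01-0(✓)  01-1(✓)  010-(✓)  011-(✓)  101-  110-(✓)
size-2^2 implicants → -10-  0--1  01--
Unchecked terms (primes): -011, -10-, 0--1, 01--, 101-
Minterm coverage:
  m3 ⊆ -011,0--1
  m4 ⊆ -10-,01--
  m7 ⊆ 0--1,01--
  m10 ⊆ 101- [E]
  m11 ⊆ -011,101-
  m12 ⊆ -10- [E]
  m13 ⊆ -10- [E]
E = {-10-, 101-}

NO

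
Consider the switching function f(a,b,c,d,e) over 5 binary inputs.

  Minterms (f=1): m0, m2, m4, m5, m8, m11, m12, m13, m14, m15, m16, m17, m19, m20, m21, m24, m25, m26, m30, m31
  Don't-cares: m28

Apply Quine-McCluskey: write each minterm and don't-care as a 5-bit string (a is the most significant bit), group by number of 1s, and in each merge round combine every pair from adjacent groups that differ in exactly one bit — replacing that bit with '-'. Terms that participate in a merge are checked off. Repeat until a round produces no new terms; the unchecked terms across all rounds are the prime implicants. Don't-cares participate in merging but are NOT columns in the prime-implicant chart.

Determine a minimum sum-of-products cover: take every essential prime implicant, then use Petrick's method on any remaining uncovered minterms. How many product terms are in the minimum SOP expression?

9

Round 0: 00000✓ 00010✓ 00100✓ 00101✓ 01000✓ 01011✓ 01100✓ 01101✓ 01110✓ 01111✓ 10000✓ 10001✓ 10011✓ 10100✓ 10101✓ 11000✓ 11001✓ 11010✓ 11100✓ 11110✓ 11111✓
Round 1: -0000✓ -0100✓ -0101✓ -1000✓ -1100✓ -1110✓ -1111✓ 0-000✓ 0-100✓ 0-101✓ 00-00✓ 000-0 0010-✓ 01-00✓ 01-11 011-0✓ 011-1✓ 0110-✓ 0111-✓ 1-000✓ 1-001✓ 1-100✓ 10-00✓ 10-01✓ 100-1 1000-✓ 1010-✓ 11-00✓ 11-10✓ 110-0✓ 1100-✓ 111-0✓ 1111-✓
Round 2: --000✓ --100✓ -0-00✓ -010- -1-00✓ -11-0 -111- 0--00✓ 0-10- 011-- 1--00✓ 1-00- 10-0- 11--0
Round 3: ---00
PIs = {---00, -010-, -11-0, -111-, 0-10-, 000-0, 01-11, 011--, 1-00-, 10-0-, 100-1, 11--0}
Coverage chart:
  m0: ---00,000-0
  m2: 000-0 ←essential
  m4: ---00,-010-,0-10-
  m5: -010-,0-10-
  m8: ---00 ←essential
  m11: 01-11 ←essential
  m12: ---00,-11-0,0-10-,011--
  m13: 0-10-,011--
  m14: -11-0,-111-,011--
  m15: -111-,01-11,011--
  m16: ---00,1-00-,10-0-
  m17: 1-00-,10-0-,100-1
  m19: 100-1 ←essential
  m20: ---00,-010-,10-0-
  m21: -010-,10-0-
  m24: ---00,1-00-,11--0
  m25: 1-00- ←essential
  m26: 11--0 ←essential
  m30: -11-0,-111-,11--0
  m31: -111- ←essential
Essential: ---00, -111-, 000-0, 01-11, 1-00-, 100-1, 11--0
Petrick residual → -010-, 0-10-
Min cover (9 terms): d'e' + b'cd' + bcd + a'cd' + a'b'c'e' + a'bde + ac'd' + ab'c'e + abe'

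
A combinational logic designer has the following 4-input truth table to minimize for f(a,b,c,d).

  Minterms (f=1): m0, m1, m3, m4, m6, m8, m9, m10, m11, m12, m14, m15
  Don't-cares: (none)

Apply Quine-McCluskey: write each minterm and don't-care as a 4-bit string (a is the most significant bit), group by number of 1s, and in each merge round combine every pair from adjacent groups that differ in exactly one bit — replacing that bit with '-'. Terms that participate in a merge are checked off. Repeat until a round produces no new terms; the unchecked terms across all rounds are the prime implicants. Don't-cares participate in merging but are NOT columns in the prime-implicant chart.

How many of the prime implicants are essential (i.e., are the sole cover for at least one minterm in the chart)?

3

[col 0] 0000*, 0001*, 0011*, 0100*, 0110*, 1000*, 1001*, 1010*, 1011*, 1100*, 1110*, 1111*
[col 1] -000*, -001*, -011*, -100*, -110*, 0-00*, 00-1*, 000-*, 01-0*, 1-00*, 1-10*, 1-11*, 10-0*, 10-1*, 100-*, 101-*, 11-0*, 111-*
[col 2] --00, -0-1, -00-, -1-0, 1--0, 1-1-, 10--
Prime implicants: --00, -0-1, -00-, -1-0, 1--0, 1-1-, 10--
PI chart (minterm → PIs covering it):
  0 | --00,-00-
  1 | -0-1,-00-
  3 | -0-1  (sole → essential)
  4 | --00,-1-0
  6 | -1-0  (sole → essential)
  8 | --00,-00-,1--0,10--
  9 | -0-1,-00-,10--
  10 | 1--0,1-1-,10--
  11 | -0-1,1-1-,10--
  12 | --00,-1-0,1--0
  14 | -1-0,1--0,1-1-
  15 | 1-1-  (sole → essential)
Essential prime implicants: -0-1, -1-0, 1-1-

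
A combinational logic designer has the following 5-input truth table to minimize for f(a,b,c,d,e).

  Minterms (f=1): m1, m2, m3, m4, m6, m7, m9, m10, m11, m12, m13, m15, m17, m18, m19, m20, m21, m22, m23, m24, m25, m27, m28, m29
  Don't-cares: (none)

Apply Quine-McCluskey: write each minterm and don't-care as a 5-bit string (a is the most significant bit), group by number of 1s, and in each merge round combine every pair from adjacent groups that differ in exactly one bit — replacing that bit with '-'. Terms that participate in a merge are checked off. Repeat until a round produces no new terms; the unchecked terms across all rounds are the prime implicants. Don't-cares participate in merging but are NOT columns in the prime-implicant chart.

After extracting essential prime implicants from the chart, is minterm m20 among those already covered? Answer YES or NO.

NO

Round 0: 00001✓ 00010✓ 00011✓ 00100✓ 00110✓ 00111✓ 01001✓ 01010✓ 01011✓ 01100✓ 01101✓ 01111✓ 10001✓ 10010✓ 10011✓ 10100✓ 10101✓ 10110✓ 10111✓ 11000✓ 11001✓ 11011✓ 11100✓ 11101✓
Round 1: -0001✓ -0010✓ -0011✓ -0100✓ -0110✓ -0111✓ -1001✓ -1011✓ -1100✓ -1101✓ 0-001✓ 0-010✓ 0-011✓ 0-100✓ 0-111✓ 00-10✓ 00-11✓ 000-1✓ 0001-✓ 001-0✓ 0011-✓ 01-01✓ 01-11✓ 010-1✓ 0101-✓ 011-1✓ 0110-✓ 1-001✓ 1-011✓ 1-100✓ 1-101✓ 10-01✓ 10-10✓ 10-11✓ 100-1✓ 1001-✓ 101-0✓ 101-1✓ 1010-✓ 1011-✓ 11-00✓ 11-01✓ 110-1✓ 1100-✓ 1110-✓
Round 2: --001✓ --011✓ --100 -0-10✓ -0-11✓ -00-1✓ -001-✓ -01-0 -011-✓ -1-01 -10-1✓ -110- 0--11 0-0-1✓ 0-01- 00-1-✓ 01--1 1--01 1-0-1✓ 1-10- 10--1 10-1-✓ 101-- 11-0-
Round 3: --0-1 -0-1-
PIs = {--0-1, --100, -0-1-, -01-0, -1-01, -110-, 0--11, 0-01-, 01--1, 1--01, 1-10-, 10--1, 101--, 11-0-}
Coverage chart:
  m1: --0-1 ←essential
  m2: -0-1-,0-01-
  m3: --0-1,-0-1-,0--11,0-01-
  m4: --100,-01-0
  m6: -0-1-,-01-0
  m7: -0-1-,0--11
  m9: --0-1,-1-01,01--1
  m10: 0-01- ←essential
  m11: --0-1,0--11,0-01-,01--1
  m12: --100,-110-
  m13: -1-01,-110-,01--1
  m15: 0--11,01--1
  m17: --0-1,1--01,10--1
  m18: -0-1- ←essential
  m19: --0-1,-0-1-,10--1
  m20: --100,-01-0,1-10-,101--
  m21: 1--01,1-10-,10--1,101--
  m22: -0-1-,-01-0,101--
  m23: -0-1-,10--1,101--
  m24: 11-0- ←essential
  m25: --0-1,-1-01,1--01,11-0-
  m27: --0-1 ←essential
  m28: --100,-110-,1-10-,11-0-
  m29: -1-01,-110-,1--01,1-10-,11-0-
Essential: --0-1, -0-1-, 0-01-, 11-0-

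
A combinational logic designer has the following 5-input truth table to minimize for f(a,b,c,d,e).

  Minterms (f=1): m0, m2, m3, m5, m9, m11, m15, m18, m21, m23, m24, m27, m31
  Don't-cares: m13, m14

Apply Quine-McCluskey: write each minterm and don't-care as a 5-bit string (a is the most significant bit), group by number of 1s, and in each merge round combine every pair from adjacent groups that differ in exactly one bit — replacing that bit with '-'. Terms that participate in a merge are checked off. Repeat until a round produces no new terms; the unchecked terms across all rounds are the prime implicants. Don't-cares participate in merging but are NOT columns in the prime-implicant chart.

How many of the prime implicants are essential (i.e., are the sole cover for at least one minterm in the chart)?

size-2^0 implicants → 00000(✓)  00010(✓)  00011(✓)  00101(✓)  01001(✓)  01011(✓)  01101(✓)  01110(✓)  01111(✓)  10010(✓)  10101(✓)  10111(✓)  11000  11011(✓)  11111(✓)
size-2^1 implicants → -0010  -0101  -1011(✓)  -1111(✓)  0-011  0-101  000-0  0001-  01-01(✓)  01-11(✓)  010-1(✓)  011-1(✓)  0111-  1-111  101-1  11-11(✓)
size-2^2 implicants → -1-11  01--1
Unchecked terms (primes): -0010, -0101, -1-11, 0-011, 0-101, 000-0, 0001-, 01--1, 0111-, 1-111, 101-1, 11000
Minterm coverage:
  m0 ⊆ 000-0 [E]
  m2 ⊆ -0010,000-0,0001-
  m3 ⊆ 0-011,0001-
  m5 ⊆ -0101,0-101
  m9 ⊆ 01--1 [E]
  m11 ⊆ -1-11,0-011,01--1
  m15 ⊆ -1-11,01--1,0111-
  m18 ⊆ -0010 [E]
  m21 ⊆ -0101,101-1
  m23 ⊆ 1-111,101-1
  m24 ⊆ 11000 [E]
  m27 ⊆ -1-11 [E]
  m31 ⊆ -1-11,1-111
E = {-0010, -1-11, 000-0, 01--1, 11000}

5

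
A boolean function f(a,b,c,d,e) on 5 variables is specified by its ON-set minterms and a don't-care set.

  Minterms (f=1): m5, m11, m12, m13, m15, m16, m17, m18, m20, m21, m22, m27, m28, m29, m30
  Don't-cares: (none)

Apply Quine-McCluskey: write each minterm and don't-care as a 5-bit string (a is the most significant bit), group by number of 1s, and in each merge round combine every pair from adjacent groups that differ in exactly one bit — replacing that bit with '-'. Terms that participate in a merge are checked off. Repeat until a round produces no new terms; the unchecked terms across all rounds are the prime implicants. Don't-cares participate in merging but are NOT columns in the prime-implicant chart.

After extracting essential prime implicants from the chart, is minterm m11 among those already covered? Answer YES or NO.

[col 0] 00101*, 01011*, 01100*, 01101*, 01111*, 10000*, 10001*, 10010*, 10100*, 10101*, 10110*, 11011*, 11100*, 11101*, 11110*
[col 1] -0101*, -1011, -1100*, -1101*, 0-101*, 01-11, 011-1, 0110-*, 1-100*, 1-101*, 1-110*, 10-00*, 10-01*, 10-10*, 100-0*, 1000-*, 101-0*, 1010-*, 111-0*, 1110-*
[col 2] --101, -110-, 1-1-0, 1-10-, 10--0, 10-0-
Prime implicants: --101, -1011, -110-, 01-11, 011-1, 1-1-0, 1-10-, 10--0, 10-0-
PI chart (minterm → PIs covering it):
  5 | --101  (sole → essential)
  11 | -1011,01-11
  12 | -110-  (sole → essential)
  13 | --101,-110-,011-1
  15 | 01-11,011-1
  16 | 10--0,10-0-
  17 | 10-0-  (sole → essential)
  18 | 10--0  (sole → essential)
  20 | 1-1-0,1-10-,10--0,10-0-
  21 | --101,1-10-,10-0-
  22 | 1-1-0,10--0
  27 | -1011  (sole → essential)
  28 | -110-,1-1-0,1-10-
  29 | --101,-110-,1-10-
  30 | 1-1-0  (sole → essential)
Essential prime implicants: --101, -1011, -110-, 1-1-0, 10--0, 10-0-

YES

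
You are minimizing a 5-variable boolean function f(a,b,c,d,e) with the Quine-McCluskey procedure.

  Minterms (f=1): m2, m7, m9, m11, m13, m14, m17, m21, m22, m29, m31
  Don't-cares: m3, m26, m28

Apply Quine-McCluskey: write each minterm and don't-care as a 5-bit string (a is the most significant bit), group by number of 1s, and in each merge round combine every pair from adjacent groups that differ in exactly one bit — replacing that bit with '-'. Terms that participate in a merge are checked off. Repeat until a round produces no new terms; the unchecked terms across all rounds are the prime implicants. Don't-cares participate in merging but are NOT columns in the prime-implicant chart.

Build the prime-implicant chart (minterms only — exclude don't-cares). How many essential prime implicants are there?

6

[col 0] 00010*, 00011*, 00111*, 01001*, 01011*, 01101*, 01110, 10001*, 10101*, 10110, 11010, 11100*, 11101*, 11111*
[col 1] -1101, 0-011, 00-11, 0001-, 01-01, 010-1, 1-101, 10-01, 111-1, 1110-
Prime implicants: -1101, 0-011, 00-11, 0001-, 01-01, 010-1, 01110, 1-101, 10-01, 10110, 11010, 111-1, 1110-
PI chart (minterm → PIs covering it):
  2 | 0001-  (sole → essential)
  7 | 00-11  (sole → essential)
  9 | 01-01,010-1
  11 | 0-011,010-1
  13 | -1101,01-01
  14 | 01110  (sole → essential)
  17 | 10-01  (sole → essential)
  21 | 1-101,10-01
  22 | 10110  (sole → essential)
  29 | -1101,1-101,111-1,1110-
  31 | 111-1  (sole → essential)
Essential prime implicants: 00-11, 0001-, 01110, 10-01, 10110, 111-1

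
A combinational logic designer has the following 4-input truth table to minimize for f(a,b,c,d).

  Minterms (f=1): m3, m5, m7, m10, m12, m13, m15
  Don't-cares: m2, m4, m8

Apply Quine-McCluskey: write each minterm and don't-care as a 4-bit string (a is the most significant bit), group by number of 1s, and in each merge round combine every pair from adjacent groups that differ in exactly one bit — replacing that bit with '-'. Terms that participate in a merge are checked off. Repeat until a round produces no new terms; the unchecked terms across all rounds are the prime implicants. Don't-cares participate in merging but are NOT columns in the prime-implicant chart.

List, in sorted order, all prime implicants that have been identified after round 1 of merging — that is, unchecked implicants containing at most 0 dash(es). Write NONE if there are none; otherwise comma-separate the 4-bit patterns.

size-2^0 implicants → 0010(✓)  0011(✓)  0100(✓)  0101(✓)  0111(✓)  1000(✓)  1010(✓)  1100(✓)  1101(✓)  1111(✓)
size-2^1 implicants → -010  -100(✓)  -101(✓)  -111(✓)  0-11  001-  01-1(✓)  010-(✓)  1-00  10-0  11-1(✓)  110-(✓)
size-2^2 implicants → -1-1  -10-
Unchecked terms (primes): -010, -1-1, -10-, 0-11, 001-, 1-00, 10-0

NONE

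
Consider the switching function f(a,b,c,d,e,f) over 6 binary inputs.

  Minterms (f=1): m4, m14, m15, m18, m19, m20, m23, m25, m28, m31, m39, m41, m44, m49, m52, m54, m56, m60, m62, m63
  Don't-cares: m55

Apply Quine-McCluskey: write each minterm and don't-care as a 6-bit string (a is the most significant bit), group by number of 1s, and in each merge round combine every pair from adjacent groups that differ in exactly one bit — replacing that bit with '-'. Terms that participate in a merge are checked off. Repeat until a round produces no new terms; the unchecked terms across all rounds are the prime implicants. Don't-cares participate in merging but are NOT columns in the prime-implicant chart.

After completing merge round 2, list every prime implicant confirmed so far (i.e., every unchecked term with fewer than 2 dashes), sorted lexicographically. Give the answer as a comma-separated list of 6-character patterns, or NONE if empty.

[col 0] 000100*, 001110*, 001111*, 010010*, 010011*, 010100*, 010111*, 011001, 011100*, 011111*, 100111*, 101001, 101100*, 110001, 110100*, 110110*, 110111*, 111000*, 111100*, 111110*, 111111*
[col 1] -10100*, -10111*, -11100*, -11111*, 0-0100, 0-1111, 00111-, 01-100*, 01-111*, 010-11, 01001-, 1-0111, 1-1100, 11-100*, 11-110*, 11-111*, 1101-0*, 11011-*, 111-00, 1111-0*, 11111-*
[col 2] -1-100, -1-111, 11-1-0, 11-11-
Prime implicants: -1-100, -1-111, 0-0100, 0-1111, 00111-, 010-11, 01001-, 011001, 1-0111, 1-1100, 101001, 11-1-0, 11-11-, 110001, 111-00

0-0100, 0-1111, 00111-, 010-11, 01001-, 011001, 1-0111, 1-1100, 101001, 110001, 111-00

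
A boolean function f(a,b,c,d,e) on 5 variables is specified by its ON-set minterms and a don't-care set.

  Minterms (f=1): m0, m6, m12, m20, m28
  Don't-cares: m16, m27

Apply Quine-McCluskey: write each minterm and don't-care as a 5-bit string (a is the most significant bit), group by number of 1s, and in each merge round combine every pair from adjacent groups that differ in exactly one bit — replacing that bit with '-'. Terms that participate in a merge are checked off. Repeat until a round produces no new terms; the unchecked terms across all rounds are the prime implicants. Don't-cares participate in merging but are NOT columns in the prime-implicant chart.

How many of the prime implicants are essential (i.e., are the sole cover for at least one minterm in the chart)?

Round 0: 00000✓ 00110 01100✓ 10000✓ 10100✓ 11011 11100✓
Round 1: -0000 -1100 1-100 10-00
PIs = {-0000, -1100, 00110, 1-100, 10-00, 11011}
Coverage chart:
  m0: -0000 ←essential
  m6: 00110 ←essential
  m12: -1100 ←essential
  m20: 1-100,10-00
  m28: -1100,1-100
Essential: -0000, -1100, 00110

3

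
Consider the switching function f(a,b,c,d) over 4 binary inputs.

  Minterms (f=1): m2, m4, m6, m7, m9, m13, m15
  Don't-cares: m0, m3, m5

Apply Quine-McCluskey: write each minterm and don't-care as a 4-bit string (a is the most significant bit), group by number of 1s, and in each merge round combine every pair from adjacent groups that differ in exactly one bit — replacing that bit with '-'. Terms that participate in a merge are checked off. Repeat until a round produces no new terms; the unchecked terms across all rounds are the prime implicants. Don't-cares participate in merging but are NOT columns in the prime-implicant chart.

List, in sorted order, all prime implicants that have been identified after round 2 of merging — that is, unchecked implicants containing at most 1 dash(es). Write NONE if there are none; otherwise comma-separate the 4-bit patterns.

1-01

Round 0: 0000✓ 0010✓ 0011✓ 0100✓ 0101✓ 0110✓ 0111✓ 1001✓ 1101✓ 1111✓
Round 1: -101✓ -111✓ 0-00✓ 0-10✓ 0-11✓ 00-0✓ 001-✓ 01-0✓ 01-1✓ 010-✓ 011-✓ 1-01 11-1✓
Round 2: -1-1 0--0 0-1- 01--
PIs = {-1-1, 0--0, 0-1-, 01--, 1-01}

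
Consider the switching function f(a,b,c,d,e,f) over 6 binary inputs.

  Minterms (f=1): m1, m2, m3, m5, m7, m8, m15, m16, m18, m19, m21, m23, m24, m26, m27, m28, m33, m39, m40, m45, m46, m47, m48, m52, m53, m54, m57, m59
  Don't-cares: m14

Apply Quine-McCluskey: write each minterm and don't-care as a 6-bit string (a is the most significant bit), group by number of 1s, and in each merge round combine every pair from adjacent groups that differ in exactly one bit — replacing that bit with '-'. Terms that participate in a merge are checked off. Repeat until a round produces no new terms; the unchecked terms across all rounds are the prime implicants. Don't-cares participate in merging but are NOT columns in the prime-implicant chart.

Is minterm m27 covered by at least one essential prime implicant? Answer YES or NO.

NO

[col 0] 000001*, 000010*, 000011*, 000101*, 000111*, 001000*, 001110*, 001111*, 010000*, 010010*, 010011*, 010101*, 010111*, 011000*, 011010*, 011011*, 011100*, 100001*, 100111*, 101000*, 101101*, 101110*, 101111*, 110000*, 110100*, 110101*, 110110*, 111001*, 111011*
[col 1] -00001, -00111*, -01000, -01110*, -01111*, -10000, -10101, -11011, 0-0010*, 0-0011*, 0-0101*, 0-0111*, 0-1000, 00-111*, 000-01*, 000-11*, 0000-1*, 00001-*, 0001-1*, 00111-*, 01-000*, 01-010*, 01-011*, 010-11*, 0100-0*, 01001-*, 0101-1*, 011-00, 0110-0*, 01101-*, 10-111*, 1011-1, 10111-*, 110-00, 1101-0, 11010-, 1110-1
[col 2] -0-111, -0111-, 0-0-11, 0-001-, 0-01-1, 000--1, 01-0-0, 01-01-
Prime implicants: -0-111, -00001, -01000, -0111-, -10000, -10101, -11011, 0-0-11, 0-001-, 0-01-1, 0-1000, 000--1, 01-0-0, 01-01-, 011-00, 1011-1, 110-00, 1101-0, 11010-, 1110-1
PI chart (minterm → PIs covering it):
  1 | -00001,000--1
  2 | 0-001-  (sole → essential)
  3 | 0-0-11,0-001-,000--1
  5 | 0-01-1,000--1
  7 | -0-111,0-0-11,0-01-1,000--1
  8 | -01000,0-1000
  15 | -0-111,-0111-
  16 | -10000,01-0-0
  18 | 0-001-,01-0-0,01-01-
  19 | 0-0-11,0-001-,01-01-
  21 | -10101,0-01-1
  23 | 0-0-11,0-01-1
  24 | 0-1000,01-0-0,011-00
  26 | 01-0-0,01-01-
  27 | -11011,01-01-
  28 | 011-00  (sole → essential)
  33 | -00001  (sole → essential)
  39 | -0-111  (sole → essential)
  40 | -01000  (sole → essential)
  45 | 1011-1  (sole → essential)
  46 | -0111-  (sole → essential)
  47 | -0-111,-0111-,1011-1
  48 | -10000,110-00
  52 | 110-00,1101-0,11010-
  53 | -10101,11010-
  54 | 1101-0  (sole → essential)
  57 | 1110-1  (sole → essential)
  59 | -11011,1110-1
Essential prime implicants: -0-111, -00001, -01000, -0111-, 0-001-, 011-00, 1011-1, 1101-0, 1110-1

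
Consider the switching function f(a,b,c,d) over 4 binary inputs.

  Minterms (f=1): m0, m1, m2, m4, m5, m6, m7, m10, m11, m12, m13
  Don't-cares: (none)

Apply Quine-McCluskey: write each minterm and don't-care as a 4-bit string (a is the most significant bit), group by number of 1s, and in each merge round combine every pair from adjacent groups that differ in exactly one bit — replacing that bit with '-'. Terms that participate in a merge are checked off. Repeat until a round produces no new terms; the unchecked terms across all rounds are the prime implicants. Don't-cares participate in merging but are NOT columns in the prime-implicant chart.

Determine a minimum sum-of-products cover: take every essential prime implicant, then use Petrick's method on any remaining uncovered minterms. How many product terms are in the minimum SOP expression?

5

size-2^0 implicants → 0000(✓)  0001(✓)  0010(✓)  0100(✓)  0101(✓)  0110(✓)  0111(✓)  1010(✓)  1011(✓)  1100(✓)  1101(✓)
size-2^1 implicants → -010  -100(✓)  -101(✓)  0-00(✓)  0-01(✓)  0-10(✓)  00-0(✓)  000-(✓)  01-0(✓)  01-1(✓)  010-(✓)  011-(✓)  101-  110-(✓)
size-2^2 implicants → -10-  0--0  0-0-  01--
Unchecked terms (primes): -010, -10-, 0--0, 0-0-, 01--, 101-
Minterm coverage:
  m0 ⊆ 0--0,0-0-
  m1 ⊆ 0-0- [E]
  m2 ⊆ -010,0--0
  m4 ⊆ -10-,0--0,0-0-,01--
  m5 ⊆ -10-,0-0-,01--
  m6 ⊆ 0--0,01--
  m7 ⊆ 01-- [E]
  m10 ⊆ -010,101-
  m11 ⊆ 101- [E]
  m12 ⊆ -10- [E]
  m13 ⊆ -10- [E]
E = {-10-, 0-0-, 01--, 101-}
Petrick residual → -010
Cover = b'cd' + bc' + a'c' + a'b + ab'c  |cover|=5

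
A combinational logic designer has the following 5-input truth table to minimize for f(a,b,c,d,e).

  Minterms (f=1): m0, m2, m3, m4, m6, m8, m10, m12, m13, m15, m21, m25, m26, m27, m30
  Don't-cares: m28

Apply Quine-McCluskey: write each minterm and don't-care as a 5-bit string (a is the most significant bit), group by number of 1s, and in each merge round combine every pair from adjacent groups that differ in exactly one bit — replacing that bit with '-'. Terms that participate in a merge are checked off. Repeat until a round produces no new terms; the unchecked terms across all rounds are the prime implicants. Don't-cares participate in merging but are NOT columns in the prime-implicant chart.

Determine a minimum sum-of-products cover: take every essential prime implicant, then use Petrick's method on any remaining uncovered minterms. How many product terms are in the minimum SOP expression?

8

Round 0: 00000✓ 00010✓ 00011✓ 00100✓ 00110✓ 01000✓ 01010✓ 01100✓ 01101✓ 01111✓ 10101 11001✓ 11010✓ 11011✓ 11100✓ 11110✓
Round 1: -1010 -1100 0-000✓ 0-010✓ 0-100✓ 00-00✓ 00-10✓ 000-0✓ 0001- 001-0✓ 01-00✓ 010-0✓ 011-1 0110- 11-10 110-1 1101- 111-0
Round 2: 0--00 0-0-0 00--0
PIs = {-1010, -1100, 0--00, 0-0-0, 00--0, 0001-, 011-1, 0110-, 10101, 11-10, 110-1, 1101-, 111-0}
Coverage chart:
  m0: 0--00,0-0-0,00--0
  m2: 0-0-0,00--0,0001-
  m3: 0001- ←essential
  m4: 0--00,00--0
  m6: 00--0 ←essential
  m8: 0--00,0-0-0
  m10: -1010,0-0-0
  m12: -1100,0--00,0110-
  m13: 011-1,0110-
  m15: 011-1 ←essential
  m21: 10101 ←essential
  m25: 110-1 ←essential
  m26: -1010,11-10,1101-
  m27: 110-1,1101-
  m30: 11-10,111-0
Essential: 00--0, 0001-, 011-1, 10101, 110-1
Petrick residual → -1010, 0--00, 11-10
Min cover (8 terms): bc'de' + a'd'e' + a'b'e' + a'b'c'd + a'bce + ab'cd'e + abde' + abc'e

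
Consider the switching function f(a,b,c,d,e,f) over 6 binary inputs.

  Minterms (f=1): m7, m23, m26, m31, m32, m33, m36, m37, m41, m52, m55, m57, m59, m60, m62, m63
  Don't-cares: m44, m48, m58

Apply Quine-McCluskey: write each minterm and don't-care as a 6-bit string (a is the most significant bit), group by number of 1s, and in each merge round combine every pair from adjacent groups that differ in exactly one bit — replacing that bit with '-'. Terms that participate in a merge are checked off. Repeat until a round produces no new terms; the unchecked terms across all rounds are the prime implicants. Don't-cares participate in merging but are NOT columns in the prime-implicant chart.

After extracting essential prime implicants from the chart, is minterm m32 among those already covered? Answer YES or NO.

Round 0: 000111✓ 010111✓ 011010✓ 011111✓ 100000✓ 100001✓ 100100✓ 100101✓ 101001✓ 101100✓ 110000✓ 110100✓ 110111✓ 111001✓ 111010✓ 111011✓ 111100✓ 111110✓ 111111✓
Round 1: -10111✓ -11010 -11111✓ 0-0111 01-111✓ 1-0000✓ 1-0100✓ 1-1001 1-1100✓ 10-001 10-100✓ 100-00✓ 100-01✓ 10000-✓ 10010-✓ 11-100✓ 11-111✓ 110-00✓ 111-10✓ 111-11✓ 1110-1 11101-✓ 1111-0 11111-✓
Round 2: -1-111 1--100 1-0-00 100-0- 111-1-
PIs = {-1-111, -11010, 0-0111, 1--100, 1-0-00, 1-1001, 10-001, 100-0-, 111-1-, 1110-1, 1111-0}
Coverage chart:
  m7: 0-0111 ←essential
  m23: -1-111,0-0111
  m26: -11010 ←essential
  m31: -1-111 ←essential
  m32: 1-0-00,100-0-
  m33: 10-001,100-0-
  m36: 1--100,1-0-00,100-0-
  m37: 100-0- ←essential
  m41: 1-1001,10-001
  m52: 1--100,1-0-00
  m55: -1-111 ←essential
  m57: 1-1001,1110-1
  m59: 111-1-,1110-1
  m60: 1--100,1111-0
  m62: 111-1-,1111-0
  m63: -1-111,111-1-
Essential: -1-111, -11010, 0-0111, 100-0-

YES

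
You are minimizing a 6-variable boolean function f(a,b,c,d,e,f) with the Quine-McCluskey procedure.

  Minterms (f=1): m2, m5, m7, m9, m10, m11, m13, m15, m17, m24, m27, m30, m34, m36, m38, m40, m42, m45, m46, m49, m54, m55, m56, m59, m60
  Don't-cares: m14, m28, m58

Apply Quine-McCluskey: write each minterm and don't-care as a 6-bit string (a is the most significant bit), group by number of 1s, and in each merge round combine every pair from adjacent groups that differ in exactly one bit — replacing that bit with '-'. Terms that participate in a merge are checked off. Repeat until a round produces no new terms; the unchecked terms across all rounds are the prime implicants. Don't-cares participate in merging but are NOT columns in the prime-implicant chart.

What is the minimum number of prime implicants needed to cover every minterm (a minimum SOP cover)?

12

Round 0: 000010✓ 000101✓ 000111✓ 001001✓ 001010✓ 001011✓ 001101✓ 001110✓ 001111✓ 010001✓ 011000✓ 011011✓ 011100✓ 011110✓ 100010✓ 100100✓ 100110✓ 101000✓ 101010✓ 101101✓ 101110✓ 110001✓ 110110✓ 110111✓ 111000✓ 111010✓ 111011✓ 111100✓
Round 1: -00010✓ -01010✓ -01101 -01110✓ -10001 -11000✓ -11011 -11100✓ 0-1011 0-1110 00-010✓ 00-101✓ 00-111✓ 0001-1✓ 001-01✓ 001-10✓ 001-11✓ 0010-1✓ 00101-✓ 0011-1✓ 00111-✓ 011-00✓ 0111-0 1-0110 1-1000✓ 1-1010✓ 10-010✓ 10-110✓ 100-10✓ 1001-0 101-10✓ 1010-0✓ 11011- 111-00✓ 1110-0✓ 11101-
Round 2: -0-010 -01-10 -11-00 00-1-1 001--1 001-1- 1-10-0 10--10
PIs = {-0-010, -01-10, -01101, -10001, -11-00, -11011, 0-1011, 0-1110, 00-1-1, 001--1, 001-1-, 0111-0, 1-0110, 1-10-0, 10--10, 1001-0, 11011-, 11101-}
Coverage chart:
  m2: -0-010 ←essential
  m5: 00-1-1 ←essential
  m7: 00-1-1 ←essential
  m9: 001--1 ←essential
  m10: -0-010,-01-10,001-1-
  m11: 0-1011,001--1,001-1-
  m13: -01101,00-1-1,001--1
  m15: 00-1-1,001--1,001-1-
  m17: -10001 ←essential
  m24: -11-00 ←essential
  m27: -11011,0-1011
  m30: 0-1110,0111-0
  m34: -0-010,10--10
  m36: 1001-0 ←essential
  m38: 1-0110,10--10,1001-0
  m40: 1-10-0 ←essential
  m42: -0-010,-01-10,1-10-0,10--10
  m45: -01101 ←essential
  m46: -01-10,10--10
  m49: -10001 ←essential
  m54: 1-0110,11011-
  m55: 11011- ←essential
  m56: -11-00,1-10-0
  m59: -11011,11101-
  m60: -11-00 ←essential
Essential: -0-010, -01101, -10001, -11-00, 00-1-1, 001--1, 1-10-0, 1001-0, 11011-
Petrick residual → -01-10, -11011, 0-1110
Min cover (12 terms): b'd'ef' + b'cef' + b'cde'f + bc'd'e'f + bce'f' + bcd'ef + a'cdef' + a'b'df + a'b'cf + acd'f' + ab'c'df' + abc'de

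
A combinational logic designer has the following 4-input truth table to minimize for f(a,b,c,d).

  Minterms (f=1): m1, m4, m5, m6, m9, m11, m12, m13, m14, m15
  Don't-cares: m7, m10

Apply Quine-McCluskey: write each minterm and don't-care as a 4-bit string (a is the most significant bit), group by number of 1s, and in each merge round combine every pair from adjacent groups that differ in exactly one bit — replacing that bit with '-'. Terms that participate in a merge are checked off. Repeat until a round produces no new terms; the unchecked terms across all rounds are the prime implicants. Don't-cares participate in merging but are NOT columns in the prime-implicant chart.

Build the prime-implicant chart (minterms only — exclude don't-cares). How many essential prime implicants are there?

size-2^0 implicants → 0001(✓)  0100(✓)  0101(✓)  0110(✓)  0111(✓)  1001(✓)  1010(✓)  1011(✓)  1100(✓)  1101(✓)  1110(✓)  1111(✓)
size-2^1 implicants → -001(✓)  -100(✓)  -101(✓)  -110(✓)  -111(✓)  0-01(✓)  01-0(✓)  01-1(✓)  010-(✓)  011-(✓)  1-01(✓)  1-10(✓)  1-11(✓)  10-1(✓)  101-(✓)  11-0(✓)  11-1(✓)  110-(✓)  111-(✓)
size-2^2 implicants → --01  -1-0(✓)  -1-1(✓)  -10-(✓)  -11-(✓)  01--(✓)  1--1  1-1-  11--(✓)
size-2^3 implicants → -1--
Unchecked terms (primes): --01, -1--, 1--1, 1-1-
Minterm coverage:
  m1 ⊆ --01 [E]
  m4 ⊆ -1-- [E]
  m5 ⊆ --01,-1--
  m6 ⊆ -1-- [E]
  m9 ⊆ --01,1--1
  m11 ⊆ 1--1,1-1-
  m12 ⊆ -1-- [E]
  m13 ⊆ --01,-1--,1--1
  m14 ⊆ -1--,1-1-
  m15 ⊆ -1--,1--1,1-1-
E = {--01, -1--}

2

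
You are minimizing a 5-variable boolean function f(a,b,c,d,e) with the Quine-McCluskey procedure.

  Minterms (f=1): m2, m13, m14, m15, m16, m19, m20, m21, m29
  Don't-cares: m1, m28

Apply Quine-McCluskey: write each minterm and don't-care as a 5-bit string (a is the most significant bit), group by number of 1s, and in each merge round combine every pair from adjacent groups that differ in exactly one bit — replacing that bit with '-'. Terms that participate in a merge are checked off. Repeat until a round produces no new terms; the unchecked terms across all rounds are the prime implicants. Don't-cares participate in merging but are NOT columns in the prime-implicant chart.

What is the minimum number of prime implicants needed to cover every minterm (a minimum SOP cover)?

Round 0: 00001 00010 01101✓ 01110✓ 01111✓ 10000✓ 10011 10100✓ 10101✓ 11100✓ 11101✓
Round 1: -1101 011-1 0111- 1-100✓ 1-101✓ 10-00 1010-✓ 1110-✓
Round 2: 1-10-
PIs = {-1101, 00001, 00010, 011-1, 0111-, 1-10-, 10-00, 10011}
Coverage chart:
  m2: 00010 ←essential
  m13: -1101,011-1
  m14: 0111- ←essential
  m15: 011-1,0111-
  m16: 10-00 ←essential
  m19: 10011 ←essential
  m20: 1-10-,10-00
  m21: 1-10- ←essential
  m29: -1101,1-10-
Essential: 00010, 0111-, 1-10-, 10-00, 10011
Petrick residual → -1101
Min cover (6 terms): bcd'e + a'b'c'de' + a'bcd + acd' + ab'd'e' + ab'c'de

6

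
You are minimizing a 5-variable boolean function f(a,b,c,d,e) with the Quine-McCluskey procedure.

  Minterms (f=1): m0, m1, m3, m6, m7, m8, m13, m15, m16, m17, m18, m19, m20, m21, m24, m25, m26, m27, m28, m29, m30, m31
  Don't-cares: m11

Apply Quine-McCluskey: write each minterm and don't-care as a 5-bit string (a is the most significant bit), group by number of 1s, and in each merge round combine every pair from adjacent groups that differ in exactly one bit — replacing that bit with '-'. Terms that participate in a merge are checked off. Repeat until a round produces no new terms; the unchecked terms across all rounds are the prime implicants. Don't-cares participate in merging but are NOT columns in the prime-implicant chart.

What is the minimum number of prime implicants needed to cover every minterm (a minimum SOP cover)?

7

Round 0: 00000✓ 00001✓ 00011✓ 00110✓ 00111✓ 01000✓ 01011✓ 01101✓ 01111✓ 10000✓ 10001✓ 10010✓ 10011✓ 10100✓ 10101✓ 11000✓ 11001✓ 11010✓ 11011✓ 11100✓ 11101✓ 11110✓ 11111✓
Round 1: -0000✓ -0001✓ -0011✓ -1000✓ -1011✓ -1101✓ -1111✓ 0-000✓ 0-011✓ 0-111✓ 00-11✓ 000-1✓ 0000-✓ 0011- 01-11✓ 011-1✓ 1-000✓ 1-001✓ 1-010✓ 1-011✓ 1-100✓ 1-101✓ 10-00✓ 10-01✓ 100-0✓ 100-1✓ 1000-✓ 1001-✓ 1010-✓ 11-00✓ 11-01✓ 11-10✓ 11-11✓ 110-0✓ 110-1✓ 1100-✓ 1101-✓ 111-0✓ 111-1✓ 1110-✓ 1111-✓
Round 2: --000 --011 -00-1 -000- -1-11 -11-1 0--11 1--00✓ 1--01✓ 1-0-0✓ 1-0-1✓ 1-00-✓ 1-01-✓ 1-10-✓ 10-0-✓ 100--✓ 11--0✓ 11--1✓ 11-0-✓ 11-1-✓ 110--✓ 111--✓
Round 3: 1--0- 1-0-- 11---
PIs = {--000, --011, -00-1, -000-, -1-11, -11-1, 0--11, 0011-, 1--0-, 1-0--, 11---}
Coverage chart:
  m0: --000,-000-
  m1: -00-1,-000-
  m3: --011,-00-1,0--11
  m6: 0011- ←essential
  m7: 0--11,0011-
  m8: --000 ←essential
  m13: -11-1 ←essential
  m15: -1-11,-11-1,0--11
  m16: --000,-000-,1--0-,1-0--
  m17: -00-1,-000-,1--0-,1-0--
  m18: 1-0-- ←essential
  m19: --011,-00-1,1-0--
  m20: 1--0- ←essential
  m21: 1--0- ←essential
  m24: --000,1--0-,1-0--,11---
  m25: 1--0-,1-0--,11---
  m26: 1-0--,11---
  m27: --011,-1-11,1-0--,11---
  m28: 1--0-,11---
  m29: -11-1,1--0-,11---
  m30: 11--- ←essential
  m31: -1-11,-11-1,11---
Essential: --000, -11-1, 0011-, 1--0-, 1-0--, 11---
Petrick residual → -00-1
Min cover (7 terms): c'd'e' + b'c'e + bce + a'b'cd + ad' + ac' + ab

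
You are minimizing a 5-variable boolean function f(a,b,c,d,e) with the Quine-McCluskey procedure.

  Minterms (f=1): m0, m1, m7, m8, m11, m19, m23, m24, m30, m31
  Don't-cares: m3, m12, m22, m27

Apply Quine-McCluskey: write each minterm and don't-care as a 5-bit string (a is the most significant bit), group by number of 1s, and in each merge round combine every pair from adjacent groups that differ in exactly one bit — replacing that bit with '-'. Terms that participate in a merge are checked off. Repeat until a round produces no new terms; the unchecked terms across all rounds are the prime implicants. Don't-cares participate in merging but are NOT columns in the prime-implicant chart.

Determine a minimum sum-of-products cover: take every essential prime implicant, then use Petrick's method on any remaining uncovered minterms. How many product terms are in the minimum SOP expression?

[col 0] 00000*, 00001*, 00011*, 00111*, 01000*, 01011*, 01100*, 10011*, 10110*, 10111*, 11000*, 11011*, 11110*, 11111*
[col 1] -0011*, -0111*, -1000, -1011*, 0-000, 0-011*, 00-11*, 000-1, 0000-, 01-00, 1-011*, 1-110*, 1-111*, 10-11*, 1011-*, 11-11*, 1111-*
[col 2] --011, -0-11, 1--11, 1-11-
Prime implicants: --011, -0-11, -1000, 0-000, 000-1, 0000-, 01-00, 1--11, 1-11-
PI chart (minterm → PIs covering it):
  0 | 0-000,0000-
  1 | 000-1,0000-
  7 | -0-11  (sole → essential)
  8 | -1000,0-000,01-00
  11 | --011  (sole → essential)
  19 | --011,-0-11,1--11
  23 | -0-11,1--11,1-11-
  24 | -1000  (sole → essential)
  30 | 1-11-  (sole → essential)
  31 | 1--11,1-11-
Essential prime implicants: --011, -0-11, -1000, 1-11-
Petrick residual → 0000-
Minimum SOP uses 5 PIs: c'de + b'de + bc'd'e' + a'b'c'd' + acd

5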